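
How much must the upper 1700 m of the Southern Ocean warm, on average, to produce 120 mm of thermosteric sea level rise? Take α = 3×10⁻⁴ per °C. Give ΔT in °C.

ΔT = Δh/(αH) = 0.12 / (3×10⁻⁴ × 1700) ≈ 0.2353 °C

about 0.24 °C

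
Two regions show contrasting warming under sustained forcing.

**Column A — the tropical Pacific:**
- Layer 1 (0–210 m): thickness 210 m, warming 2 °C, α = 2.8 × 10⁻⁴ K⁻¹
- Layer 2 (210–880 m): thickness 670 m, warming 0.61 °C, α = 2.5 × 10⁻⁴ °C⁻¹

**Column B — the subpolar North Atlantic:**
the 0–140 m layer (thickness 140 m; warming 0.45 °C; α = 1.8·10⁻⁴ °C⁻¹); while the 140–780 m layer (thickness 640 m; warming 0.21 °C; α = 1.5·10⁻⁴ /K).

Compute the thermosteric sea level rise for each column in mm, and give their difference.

A: 220 mm; B: 32 mm; difference 190 mm

A Layer 1: 210 × 2 × 2.8×10⁻⁴ = 0.11760 m
A Layer 2: 0.61 × 670 × 2.5×10⁻⁴ = 0.102175 m
A total: 0.219775 m
B 1.8×10⁻⁴ × 140 × 0.45 = 0.01134 m
B Layer 2: 640 × 1.5×10⁻⁴ × 0.21 = 0.02016 m
B total: 0.03150 m
Difference: 0.219775 − 0.03150 = 0.188275 m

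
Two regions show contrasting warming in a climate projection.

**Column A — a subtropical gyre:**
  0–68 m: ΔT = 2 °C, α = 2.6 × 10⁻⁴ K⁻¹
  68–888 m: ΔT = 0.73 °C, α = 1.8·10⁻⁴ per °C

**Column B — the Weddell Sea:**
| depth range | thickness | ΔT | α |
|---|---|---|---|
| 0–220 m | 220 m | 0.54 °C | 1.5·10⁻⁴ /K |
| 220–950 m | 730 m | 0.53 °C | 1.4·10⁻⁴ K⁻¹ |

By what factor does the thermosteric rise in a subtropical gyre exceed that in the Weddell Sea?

a factor of 2.0

A 2 × 2.6×10⁻⁴ × 68 = 0.03536 m
A 68–888 m: 1.8×10⁻⁴ × 820 × 0.73 = 0.107748 m
A total: 0.143108 m
B Layer 1: 1.5×10⁻⁴ × 220 × 0.54 = 0.01782 m
B 220–950 m: 0.53 × 730 × 1.4×10⁻⁴ = 0.054166 m
B total: 0.071986 m
Ratio: 0.143108 / 0.071986 ≈ 1.988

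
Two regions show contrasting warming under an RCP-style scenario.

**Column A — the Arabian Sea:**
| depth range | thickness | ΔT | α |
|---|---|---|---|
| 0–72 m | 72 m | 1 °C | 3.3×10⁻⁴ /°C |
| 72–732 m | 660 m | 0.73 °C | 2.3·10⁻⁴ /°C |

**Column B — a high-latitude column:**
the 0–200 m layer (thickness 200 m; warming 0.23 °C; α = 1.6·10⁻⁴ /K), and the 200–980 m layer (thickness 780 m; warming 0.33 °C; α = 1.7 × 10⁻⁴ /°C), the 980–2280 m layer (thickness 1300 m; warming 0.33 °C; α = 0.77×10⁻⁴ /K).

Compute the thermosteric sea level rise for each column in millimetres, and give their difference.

Δh_A ≈ 135 mm, Δh_B ≈ 84.2 mm; difference ≈ 50.4 mm

A Layer 1: 1 × 3.3×10⁻⁴ × 72 = 0.02376 m
A Layer 2: 0.73 × 2.3×10⁻⁴ × 660 = 0.110814 m
A total: 0.134574 m
B 0–200 m: 1.6×10⁻⁴ × 200 × 0.23 = 0.00736 m
B 0.33 × 1.7×10⁻⁴ × 780 = 0.043758 m
B Layer 3: 1300 × 0.33 × 0.77×10⁻⁴ = 0.033033 m
B total: 0.084151 m
Difference: 0.134574 − 0.084151 = 0.050423 m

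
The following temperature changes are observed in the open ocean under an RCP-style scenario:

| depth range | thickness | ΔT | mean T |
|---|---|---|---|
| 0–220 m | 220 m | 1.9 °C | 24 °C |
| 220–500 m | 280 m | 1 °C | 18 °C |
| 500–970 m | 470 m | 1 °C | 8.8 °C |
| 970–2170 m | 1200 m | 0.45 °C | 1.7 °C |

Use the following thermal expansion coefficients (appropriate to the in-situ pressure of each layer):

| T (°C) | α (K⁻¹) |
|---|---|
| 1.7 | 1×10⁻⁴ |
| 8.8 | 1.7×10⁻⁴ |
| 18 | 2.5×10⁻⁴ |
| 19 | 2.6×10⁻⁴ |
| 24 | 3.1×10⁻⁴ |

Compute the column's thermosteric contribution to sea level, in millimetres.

Layer 1 at 24 °C → α = 3.1×10⁻⁴ K⁻¹
Layer 2 at 18 °C → α = 2.5×10⁻⁴ K⁻¹
Layer 3 at 8.8 °C → α = 1.7×10⁻⁴ K⁻¹
Layer 4 at 1.7 °C → α = 1×10⁻⁴ K⁻¹
3.1×10⁻⁴ × 220 × 1.9 = 0.12958 m
220–500 m: 2.5×10⁻⁴ × 280 × 1 = 0.07000 m
Layer 3: 470 × 1.7×10⁻⁴ × 1 = 0.07990 m
0.45 × 1200 × 1×10⁻⁴ = 0.05400 m
Δh = 0.12958 + 0.07000 + 0.07990 + 0.05400 = 0.33348 m

Δh ≈ 333 mm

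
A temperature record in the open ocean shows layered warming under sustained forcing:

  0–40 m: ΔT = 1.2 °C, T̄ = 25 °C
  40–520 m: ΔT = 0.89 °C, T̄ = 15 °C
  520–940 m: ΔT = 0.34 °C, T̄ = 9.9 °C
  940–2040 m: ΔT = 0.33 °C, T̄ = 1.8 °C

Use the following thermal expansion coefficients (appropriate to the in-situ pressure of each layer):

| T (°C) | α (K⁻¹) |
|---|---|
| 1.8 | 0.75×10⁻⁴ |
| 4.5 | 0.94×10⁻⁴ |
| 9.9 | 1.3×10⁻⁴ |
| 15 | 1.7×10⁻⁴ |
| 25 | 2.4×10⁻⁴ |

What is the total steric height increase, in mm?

Layer 1 at 25 °C → α = 2.4×10⁻⁴ K⁻¹
Layer 2 at 15 °C → α = 1.7×10⁻⁴ K⁻¹
Layer 3 at 9.9 °C → α = 1.3×10⁻⁴ K⁻¹
Layer 4 at 1.8 °C → α = 0.75×10⁻⁴ K⁻¹
2.4×10⁻⁴ × 40 × 1.2 = 0.01152 m
40–520 m: 1.7×10⁻⁴ × 480 × 0.89 = 0.072624 m
1.3×10⁻⁴ × 0.34 × 420 = 0.018564 m
940–2040 m: 1100 × 0.33 × 0.75×10⁻⁴ = 0.027225 m
Δh = 0.01152 + 0.072624 + 0.018564 + 0.027225 = 0.129933 m

about 130 mm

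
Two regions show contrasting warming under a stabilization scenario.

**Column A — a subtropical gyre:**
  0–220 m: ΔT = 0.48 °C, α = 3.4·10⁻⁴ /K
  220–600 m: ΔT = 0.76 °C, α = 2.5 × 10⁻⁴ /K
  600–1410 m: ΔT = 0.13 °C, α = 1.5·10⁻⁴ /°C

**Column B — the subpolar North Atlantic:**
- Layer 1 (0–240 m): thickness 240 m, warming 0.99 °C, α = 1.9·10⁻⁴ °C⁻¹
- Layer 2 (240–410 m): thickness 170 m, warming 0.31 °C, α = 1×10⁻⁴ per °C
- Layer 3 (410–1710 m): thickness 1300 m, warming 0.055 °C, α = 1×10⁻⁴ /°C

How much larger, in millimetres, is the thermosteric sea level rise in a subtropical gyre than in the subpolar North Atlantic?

A 0.48 × 220 × 3.4×10⁻⁴ = 0.035904 m
A 220–600 m: 2.5×10⁻⁴ × 0.76 × 380 = 0.07220 m
A 600–1410 m: 0.13 × 810 × 1.5×10⁻⁴ = 0.015795 m
A total: 0.123899 m
B 1.9×10⁻⁴ × 0.99 × 240 = 0.045144 m
B 240–410 m: 170 × 0.31 × 1×10⁻⁴ = 0.00527 m
B 410–1710 m: 1×10⁻⁴ × 1300 × 0.055 = 0.00715 m
B total: 0.057564 m
Difference: 0.123899 − 0.057564 = 0.066335 m

Δh_A − Δh_B ≈ 66.3 mm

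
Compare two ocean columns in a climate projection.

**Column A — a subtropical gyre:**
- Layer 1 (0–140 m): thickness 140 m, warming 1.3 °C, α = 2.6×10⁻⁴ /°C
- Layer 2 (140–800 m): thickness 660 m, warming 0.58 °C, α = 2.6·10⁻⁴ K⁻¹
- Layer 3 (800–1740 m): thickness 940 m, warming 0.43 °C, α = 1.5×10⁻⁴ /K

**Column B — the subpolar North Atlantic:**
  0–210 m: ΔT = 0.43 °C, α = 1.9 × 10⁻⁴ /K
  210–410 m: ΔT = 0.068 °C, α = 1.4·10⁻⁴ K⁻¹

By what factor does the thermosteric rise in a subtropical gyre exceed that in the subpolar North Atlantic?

10.9

A Layer 1: 140 × 2.6×10⁻⁴ × 1.3 = 0.04732 m
A Layer 2: 660 × 0.58 × 2.6×10⁻⁴ = 0.099528 m
A Layer 3: 0.43 × 940 × 1.5×10⁻⁴ = 0.06063 m
A total: 0.207478 m
B Layer 1: 0.43 × 1.9×10⁻⁴ × 210 = 0.017157 m
B 200 × 0.068 × 1.4×10⁻⁴ = 0.001904 m
B total: 0.019061 m
Ratio: 0.207478 / 0.019061 ≈ 10.88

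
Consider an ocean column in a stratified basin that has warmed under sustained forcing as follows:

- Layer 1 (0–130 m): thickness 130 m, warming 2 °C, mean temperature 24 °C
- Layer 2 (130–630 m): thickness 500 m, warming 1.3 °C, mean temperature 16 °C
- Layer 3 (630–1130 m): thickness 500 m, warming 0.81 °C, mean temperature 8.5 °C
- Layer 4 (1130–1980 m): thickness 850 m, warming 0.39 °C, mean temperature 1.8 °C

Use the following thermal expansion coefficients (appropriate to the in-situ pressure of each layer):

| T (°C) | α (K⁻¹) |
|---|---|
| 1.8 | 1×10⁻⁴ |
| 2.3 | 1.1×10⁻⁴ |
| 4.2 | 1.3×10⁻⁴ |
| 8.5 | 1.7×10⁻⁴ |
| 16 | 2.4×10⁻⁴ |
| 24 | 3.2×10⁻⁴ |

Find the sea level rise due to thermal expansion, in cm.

Layer 1 at 24 °C → α = 3.2×10⁻⁴ K⁻¹
Layer 2 at 16 °C → α = 2.4×10⁻⁴ K⁻¹
Layer 3 at 8.5 °C → α = 1.7×10⁻⁴ K⁻¹
Layer 4 at 1.8 °C → α = 1×10⁻⁴ K⁻¹
0–130 m: 130 × 3.2×10⁻⁴ × 2 = 0.08320 m
1.3 × 500 × 2.4×10⁻⁴ = 0.15600 m
630–1130 m: 500 × 0.81 × 1.7×10⁻⁴ = 0.06885 m
1130–1980 m: 850 × 0.39 × 1×10⁻⁴ = 0.03315 m
Δh = 0.08320 + 0.15600 + 0.06885 + 0.03315 = 0.34120 m

about 34.1 cm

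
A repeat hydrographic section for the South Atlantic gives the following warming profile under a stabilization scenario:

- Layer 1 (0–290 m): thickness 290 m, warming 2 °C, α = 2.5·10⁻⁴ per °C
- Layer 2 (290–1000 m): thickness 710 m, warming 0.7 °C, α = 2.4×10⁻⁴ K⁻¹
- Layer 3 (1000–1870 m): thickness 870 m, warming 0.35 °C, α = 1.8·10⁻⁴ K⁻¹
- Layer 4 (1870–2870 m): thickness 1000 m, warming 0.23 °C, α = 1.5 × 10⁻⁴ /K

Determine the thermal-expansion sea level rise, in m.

290 × 2 × 2.5×10⁻⁴ = 0.14500 m
290–1000 m: 0.7 × 2.4×10⁻⁴ × 710 = 0.11928 m
1.8×10⁻⁴ × 870 × 0.35 = 0.05481 m
Layer 4: 1000 × 0.23 × 1.5×10⁻⁴ = 0.03450 m
Δh = 0.14500 + 0.11928 + 0.05481 + 0.03450 = 0.35359 m ≈ 0.354 m

about 0.354 m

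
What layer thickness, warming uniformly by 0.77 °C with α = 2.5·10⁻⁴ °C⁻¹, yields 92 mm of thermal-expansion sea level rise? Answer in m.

about 480 m

H = Δh/(αΔT) = 0.092 / (2.5×10⁻⁴ × 0.77) ≈ 477.9 m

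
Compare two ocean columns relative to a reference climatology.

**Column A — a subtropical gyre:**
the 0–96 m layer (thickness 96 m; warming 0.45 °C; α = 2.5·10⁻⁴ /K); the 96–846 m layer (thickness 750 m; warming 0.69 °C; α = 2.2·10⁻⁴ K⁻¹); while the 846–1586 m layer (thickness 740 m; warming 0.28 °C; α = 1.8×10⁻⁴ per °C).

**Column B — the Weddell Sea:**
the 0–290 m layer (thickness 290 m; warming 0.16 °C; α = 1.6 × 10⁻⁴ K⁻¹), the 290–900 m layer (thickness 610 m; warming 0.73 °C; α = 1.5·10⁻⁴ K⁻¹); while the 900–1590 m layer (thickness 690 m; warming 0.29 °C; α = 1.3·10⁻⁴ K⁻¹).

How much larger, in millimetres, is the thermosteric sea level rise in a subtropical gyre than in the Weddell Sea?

A 96 × 0.45 × 2.5×10⁻⁴ = 0.01080 m
A 2.2×10⁻⁴ × 750 × 0.69 = 0.11385 m
A Layer 3: 0.28 × 1.8×10⁻⁴ × 740 = 0.037296 m
A total: 0.161946 m
B 0–290 m: 0.16 × 1.6×10⁻⁴ × 290 = 0.007424 m
B 290–900 m: 610 × 1.5×10⁻⁴ × 0.73 = 0.066795 m
B 900–1590 m: 0.29 × 690 × 1.3×10⁻⁴ = 0.026013 m
B total: 0.100232 m
Difference: 0.161946 − 0.100232 = 0.061714 m

62 mm larger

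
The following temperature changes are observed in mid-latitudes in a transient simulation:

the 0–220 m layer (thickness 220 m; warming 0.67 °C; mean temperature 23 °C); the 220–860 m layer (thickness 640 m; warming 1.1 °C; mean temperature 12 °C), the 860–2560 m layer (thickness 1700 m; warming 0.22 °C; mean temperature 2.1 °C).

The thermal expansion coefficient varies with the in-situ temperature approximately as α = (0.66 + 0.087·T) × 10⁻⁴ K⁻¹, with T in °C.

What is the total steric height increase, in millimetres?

Layer 1: α = (0.66 + 0.087×23)×10⁻⁴ = 2.661×10⁻⁴ K⁻¹
Layer 2: α = (0.66 + 0.087×12)×10⁻⁴ = 1.704×10⁻⁴ K⁻¹
Layer 3: α = (0.66 + 0.087×2.1)×10⁻⁴ = 0.8427×10⁻⁴ K⁻¹
0.67 × 220 × 2.661×10⁻⁴ = 0.03922314 m
Layer 2: 1.704×10⁻⁴ × 640 × 1.1 = 0.1199616 m
860–2560 m: 0.22 × 1700 × 0.8427×10⁻⁴ = 0.03151698 m
Δh = 0.03922314 + 0.1199616 + 0.03151698 = 0.19070172 m ≈ 190 mm

Δh = 190 mm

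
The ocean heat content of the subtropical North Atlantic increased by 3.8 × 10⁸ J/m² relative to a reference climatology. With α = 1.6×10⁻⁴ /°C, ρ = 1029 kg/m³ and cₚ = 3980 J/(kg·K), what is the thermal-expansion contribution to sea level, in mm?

Δh = αQ/(ρcₚ) = 1.6×10⁻⁴ × 3.8×10⁸ / (1029 × 3980) ≈ 0.014846 m

about 15 mm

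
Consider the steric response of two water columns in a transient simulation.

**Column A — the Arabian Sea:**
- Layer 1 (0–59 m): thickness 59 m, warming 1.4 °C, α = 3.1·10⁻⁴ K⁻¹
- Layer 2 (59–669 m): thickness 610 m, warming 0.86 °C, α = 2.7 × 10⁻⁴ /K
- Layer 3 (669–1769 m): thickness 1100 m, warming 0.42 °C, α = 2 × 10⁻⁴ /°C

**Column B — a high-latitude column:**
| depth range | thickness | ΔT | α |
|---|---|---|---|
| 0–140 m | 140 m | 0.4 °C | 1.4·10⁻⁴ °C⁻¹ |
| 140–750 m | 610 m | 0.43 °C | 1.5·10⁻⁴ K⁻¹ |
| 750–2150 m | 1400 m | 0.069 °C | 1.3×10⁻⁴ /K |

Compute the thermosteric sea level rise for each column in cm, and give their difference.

A: 26.0 cm; B: 5.97 cm; difference 20.0 cm

A 0–59 m: 1.4 × 3.1×10⁻⁴ × 59 = 0.025606 m
A 610 × 2.7×10⁻⁴ × 0.86 = 0.141642 m
A Layer 3: 2×10⁻⁴ × 0.42 × 1100 = 0.09240 m
A total: 0.259648 m
B 0–140 m: 0.4 × 140 × 1.4×10⁻⁴ = 0.00784 m
B Layer 2: 0.43 × 610 × 1.5×10⁻⁴ = 0.039345 m
B Layer 3: 0.069 × 1.3×10⁻⁴ × 1400 = 0.012558 m
B total: 0.059743 m
Difference: 0.259648 − 0.059743 = 0.199905 m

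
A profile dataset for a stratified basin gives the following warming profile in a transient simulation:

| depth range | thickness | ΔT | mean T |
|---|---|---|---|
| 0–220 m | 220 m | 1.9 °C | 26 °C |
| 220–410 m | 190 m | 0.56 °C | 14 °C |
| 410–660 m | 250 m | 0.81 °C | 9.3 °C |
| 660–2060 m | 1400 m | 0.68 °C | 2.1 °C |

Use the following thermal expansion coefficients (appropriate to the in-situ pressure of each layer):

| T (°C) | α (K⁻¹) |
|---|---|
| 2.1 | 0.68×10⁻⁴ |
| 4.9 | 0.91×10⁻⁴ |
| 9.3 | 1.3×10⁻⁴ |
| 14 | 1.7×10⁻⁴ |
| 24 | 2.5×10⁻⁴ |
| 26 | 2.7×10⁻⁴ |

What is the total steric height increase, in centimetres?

Layer 1 at 26 °C → α = 2.7×10⁻⁴ K⁻¹
Layer 2 at 14 °C → α = 1.7×10⁻⁴ K⁻¹
Layer 3 at 9.3 °C → α = 1.3×10⁻⁴ K⁻¹
Layer 4 at 2.1 °C → α = 0.68×10⁻⁴ K⁻¹
220 × 2.7×10⁻⁴ × 1.9 = 0.11286 m
Layer 2: 1.7×10⁻⁴ × 0.56 × 190 = 0.018088 m
410–660 m: 1.3×10⁻⁴ × 0.81 × 250 = 0.026325 m
Layer 4: 0.68 × 1400 × 0.68×10⁻⁴ = 0.064736 m
Δh = 0.11286 + 0.018088 + 0.026325 + 0.064736 = 0.222009 m ≈ 22.2 cm

22.2 cm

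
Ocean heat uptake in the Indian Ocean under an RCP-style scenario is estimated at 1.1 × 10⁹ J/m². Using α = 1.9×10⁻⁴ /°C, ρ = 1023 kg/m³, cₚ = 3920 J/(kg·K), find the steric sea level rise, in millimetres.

Δh = 52 mm

Δh = αQ/(ρcₚ) = 1.9×10⁻⁴ × 1.1×10⁹ / (1023 × 3920) ≈ 0.052118 m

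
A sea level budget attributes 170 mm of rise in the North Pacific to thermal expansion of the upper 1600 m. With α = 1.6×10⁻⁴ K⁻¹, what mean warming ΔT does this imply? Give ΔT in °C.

ΔT = Δh/(αH) = 0.17 / (1.6×10⁻⁴ × 1600) ≈ 0.6641 °C

0.664 °C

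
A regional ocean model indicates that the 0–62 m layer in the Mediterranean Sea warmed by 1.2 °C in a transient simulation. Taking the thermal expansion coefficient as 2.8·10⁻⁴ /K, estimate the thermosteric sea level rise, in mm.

Δh = αΔT·H = 2.8×10⁻⁴ × 1.2 × 62 = 0.020832 m

21 mm of thermosteric rise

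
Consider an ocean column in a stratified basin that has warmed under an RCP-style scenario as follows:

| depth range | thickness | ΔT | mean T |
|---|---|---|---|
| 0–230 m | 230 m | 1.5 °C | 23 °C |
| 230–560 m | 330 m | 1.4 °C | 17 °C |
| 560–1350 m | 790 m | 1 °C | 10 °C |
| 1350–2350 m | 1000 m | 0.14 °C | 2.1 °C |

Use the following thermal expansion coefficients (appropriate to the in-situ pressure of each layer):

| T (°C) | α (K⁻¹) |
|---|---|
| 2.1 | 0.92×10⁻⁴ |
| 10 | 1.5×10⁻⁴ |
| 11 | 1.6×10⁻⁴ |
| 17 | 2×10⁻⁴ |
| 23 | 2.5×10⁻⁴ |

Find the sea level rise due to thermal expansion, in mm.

Layer 1 at 23 °C → α = 2.5×10⁻⁴ K⁻¹
Layer 2 at 17 °C → α = 2×10⁻⁴ K⁻¹
Layer 3 at 10 °C → α = 1.5×10⁻⁴ K⁻¹
Layer 4 at 2.1 °C → α = 0.92×10⁻⁴ K⁻¹
Layer 1: 230 × 1.5 × 2.5×10⁻⁴ = 0.08625 m
1.4 × 330 × 2×10⁻⁴ = 0.09240 m
560–1350 m: 1.5×10⁻⁴ × 1 × 790 = 0.11850 m
Layer 4: 0.14 × 1000 × 0.92×10⁻⁴ = 0.01288 m
Δh = 0.08625 + 0.09240 + 0.11850 + 0.01288 = 0.31003 m ≈ 310 mm

Δh = 310 mm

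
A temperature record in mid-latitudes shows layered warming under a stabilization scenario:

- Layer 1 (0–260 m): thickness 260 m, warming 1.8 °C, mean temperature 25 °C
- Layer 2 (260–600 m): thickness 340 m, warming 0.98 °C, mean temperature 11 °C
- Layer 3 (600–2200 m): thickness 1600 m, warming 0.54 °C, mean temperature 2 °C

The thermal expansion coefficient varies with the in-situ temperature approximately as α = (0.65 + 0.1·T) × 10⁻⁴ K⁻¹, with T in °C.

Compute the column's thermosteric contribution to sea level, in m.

about 0.279 m

Layer 1: α = (0.65 + 0.1×25)×10⁻⁴ = 3.15×10⁻⁴ K⁻¹
Layer 2: α = (0.65 + 0.1×11)×10⁻⁴ = 1.75×10⁻⁴ K⁻¹
Layer 3: α = (0.65 + 0.1×2)×10⁻⁴ = 0.85×10⁻⁴ K⁻¹
260 × 3.15×10⁻⁴ × 1.8 = 0.14742 m
Layer 2: 1.75×10⁻⁴ × 0.98 × 340 = 0.05831 m
600–2200 m: 0.54 × 1600 × 0.85×10⁻⁴ = 0.07344 m
Δh = 0.14742 + 0.05831 + 0.07344 = 0.27917 m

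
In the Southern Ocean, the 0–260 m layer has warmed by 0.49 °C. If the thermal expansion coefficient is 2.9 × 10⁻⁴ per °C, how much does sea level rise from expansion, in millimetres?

36.9 mm

Δh = αΔT·H = 2.9×10⁻⁴ × 0.49 × 260 = 0.036946 m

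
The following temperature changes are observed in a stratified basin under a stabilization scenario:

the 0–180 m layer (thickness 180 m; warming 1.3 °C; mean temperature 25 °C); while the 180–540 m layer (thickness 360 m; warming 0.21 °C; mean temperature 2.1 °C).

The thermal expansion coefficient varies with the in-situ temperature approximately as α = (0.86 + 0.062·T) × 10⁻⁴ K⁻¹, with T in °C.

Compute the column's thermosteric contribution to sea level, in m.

Δh = 0.064 m

Layer 1: α = (0.86 + 0.062×25)×10⁻⁴ = 2.41×10⁻⁴ K⁻¹
Layer 2: α = (0.86 + 0.062×2.1)×10⁻⁴ = 0.9902×10⁻⁴ K⁻¹
Layer 1: 2.41×10⁻⁴ × 180 × 1.3 = 0.056394 m
360 × 0.21 × 0.9902×10⁻⁴ = 0.007485912 m
Δh = 0.056394 + 0.007485912 = 0.063879912 m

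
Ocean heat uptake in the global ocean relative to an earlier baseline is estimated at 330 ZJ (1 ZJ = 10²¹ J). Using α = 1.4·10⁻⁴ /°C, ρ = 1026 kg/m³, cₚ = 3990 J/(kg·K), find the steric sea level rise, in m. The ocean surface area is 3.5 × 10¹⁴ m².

Δh ≈ 0.032 m

Per unit area: Q = 330×10²¹ / (3.5×10¹⁴) ≈ 9.429×10⁸ J/m²
Δh = αQ/(ρcₚ) = 1.4×10⁻⁴ × 9.429×10⁸ / (1026 × 3990) ≈ 0.032246 m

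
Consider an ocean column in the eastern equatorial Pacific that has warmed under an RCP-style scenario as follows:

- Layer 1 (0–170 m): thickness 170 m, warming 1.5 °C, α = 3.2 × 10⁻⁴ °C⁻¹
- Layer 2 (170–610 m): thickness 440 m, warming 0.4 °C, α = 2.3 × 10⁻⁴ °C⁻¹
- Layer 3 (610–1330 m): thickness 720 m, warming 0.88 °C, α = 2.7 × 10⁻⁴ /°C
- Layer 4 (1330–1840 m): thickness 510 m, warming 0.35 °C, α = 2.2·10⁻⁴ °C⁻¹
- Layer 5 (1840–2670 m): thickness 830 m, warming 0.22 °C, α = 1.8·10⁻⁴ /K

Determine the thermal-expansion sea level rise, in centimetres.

0–170 m: 170 × 1.5 × 3.2×10⁻⁴ = 0.08160 m
Layer 2: 440 × 0.4 × 2.3×10⁻⁴ = 0.04048 m
610–1330 m: 2.7×10⁻⁴ × 0.88 × 720 = 0.171072 m
Layer 4: 2.2×10⁻⁴ × 510 × 0.35 = 0.03927 m
1.8×10⁻⁴ × 830 × 0.22 = 0.032868 m
Δh = 0.08160 + 0.04048 + 0.171072 + 0.03927 + 0.032868 = 0.36529 m

36.5 cm of thermosteric rise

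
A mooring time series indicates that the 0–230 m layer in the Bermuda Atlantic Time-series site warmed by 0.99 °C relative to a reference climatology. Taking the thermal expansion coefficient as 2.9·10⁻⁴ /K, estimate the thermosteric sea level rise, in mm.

66.0 mm of thermosteric rise

Δh = αΔT·H = 2.9×10⁻⁴ × 0.99 × 230 = 0.066033 m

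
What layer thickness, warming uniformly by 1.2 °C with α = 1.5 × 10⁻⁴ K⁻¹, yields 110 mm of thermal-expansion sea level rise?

H = Δh/(αΔT) = 0.11 / (1.5×10⁻⁴ × 1.2) ≈ 611.1 m

H ≈ 611 m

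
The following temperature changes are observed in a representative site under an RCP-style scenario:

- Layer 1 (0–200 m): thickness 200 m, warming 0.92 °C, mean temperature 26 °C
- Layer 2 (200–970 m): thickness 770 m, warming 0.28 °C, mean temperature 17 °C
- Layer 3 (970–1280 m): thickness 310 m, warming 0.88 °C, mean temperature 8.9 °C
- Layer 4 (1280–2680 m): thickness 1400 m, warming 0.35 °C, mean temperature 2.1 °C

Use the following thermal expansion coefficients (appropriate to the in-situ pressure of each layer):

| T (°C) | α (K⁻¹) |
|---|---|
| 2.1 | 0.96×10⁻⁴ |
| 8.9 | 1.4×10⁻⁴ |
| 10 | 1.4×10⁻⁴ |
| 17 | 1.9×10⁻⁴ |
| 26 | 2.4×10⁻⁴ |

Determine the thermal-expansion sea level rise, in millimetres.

Layer 1 at 26 °C → α = 2.4×10⁻⁴ K⁻¹
Layer 2 at 17 °C → α = 1.9×10⁻⁴ K⁻¹
Layer 3 at 8.9 °C → α = 1.4×10⁻⁴ K⁻¹
Layer 4 at 2.1 °C → α = 0.96×10⁻⁴ K⁻¹
0–200 m: 200 × 0.92 × 2.4×10⁻⁴ = 0.04416 m
1.9×10⁻⁴ × 770 × 0.28 = 0.040964 m
Layer 3: 0.88 × 1.4×10⁻⁴ × 310 = 0.038192 m
1280–2680 m: 0.96×10⁻⁴ × 1400 × 0.35 = 0.04704 m
Δh = 0.04416 + 0.040964 + 0.038192 + 0.04704 = 0.170356 m

about 170 mm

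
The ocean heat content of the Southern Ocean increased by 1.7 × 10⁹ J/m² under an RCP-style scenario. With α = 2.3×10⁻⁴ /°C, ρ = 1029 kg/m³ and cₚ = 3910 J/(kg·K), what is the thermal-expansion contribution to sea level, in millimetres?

97.2 mm of thermosteric rise

Δh = αQ/(ρcₚ) = 2.3×10⁻⁴ × 1.7×10⁹ / (1029 × 3910) ≈ 0.097182 m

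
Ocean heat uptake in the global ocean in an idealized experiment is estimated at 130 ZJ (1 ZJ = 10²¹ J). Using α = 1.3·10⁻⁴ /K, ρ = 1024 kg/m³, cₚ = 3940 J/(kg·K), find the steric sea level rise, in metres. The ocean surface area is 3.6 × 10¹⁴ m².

about 0.012 m

Per unit area: Q = 130×10²¹ / (3.6×10¹⁴) ≈ 3.611×10⁸ J/m²
Δh = αQ/(ρcₚ) = 1.3×10⁻⁴ × 3.611×10⁸ / (1024 × 3940) ≈ 0.011635 m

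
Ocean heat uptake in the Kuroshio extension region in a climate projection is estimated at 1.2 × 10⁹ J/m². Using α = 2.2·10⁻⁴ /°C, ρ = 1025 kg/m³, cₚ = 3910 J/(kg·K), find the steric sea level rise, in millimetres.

Δh = αQ/(ρcₚ) = 2.2×10⁻⁴ × 1.2×10⁹ / (1025 × 3910) ≈ 0.065872 m

65.9 mm of thermosteric rise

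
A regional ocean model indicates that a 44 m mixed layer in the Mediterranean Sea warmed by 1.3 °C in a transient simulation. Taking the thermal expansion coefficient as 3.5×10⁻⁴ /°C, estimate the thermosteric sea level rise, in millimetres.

Δh ≈ 20.0 mm

Δh = αΔT·H = 3.5×10⁻⁴ × 1.3 × 44 = 0.02002 m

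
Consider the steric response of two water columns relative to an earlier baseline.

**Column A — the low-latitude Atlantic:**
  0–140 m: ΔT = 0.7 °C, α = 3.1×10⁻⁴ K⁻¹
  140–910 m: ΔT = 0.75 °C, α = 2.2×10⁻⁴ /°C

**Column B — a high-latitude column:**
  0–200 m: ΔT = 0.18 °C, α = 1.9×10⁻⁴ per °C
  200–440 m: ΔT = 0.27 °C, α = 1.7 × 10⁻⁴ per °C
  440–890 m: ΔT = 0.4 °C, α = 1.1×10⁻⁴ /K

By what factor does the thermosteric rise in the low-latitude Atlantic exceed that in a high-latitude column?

4.2

A 140 × 3.1×10⁻⁴ × 0.7 = 0.03038 m
A Layer 2: 770 × 2.2×10⁻⁴ × 0.75 = 0.12705 m
A total: 0.15743 m
B 1.9×10⁻⁴ × 200 × 0.18 = 0.00684 m
B Layer 2: 1.7×10⁻⁴ × 0.27 × 240 = 0.011016 m
B 450 × 1.1×10⁻⁴ × 0.4 = 0.01980 m
B total: 0.037656 m
Ratio: 0.15743 / 0.037656 ≈ 4.181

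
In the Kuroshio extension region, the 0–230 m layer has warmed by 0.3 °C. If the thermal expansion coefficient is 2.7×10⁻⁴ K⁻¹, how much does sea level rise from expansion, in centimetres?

Δh = αΔT·H = 2.7×10⁻⁴ × 0.3 × 230 = 0.01863 m

about 1.86 cm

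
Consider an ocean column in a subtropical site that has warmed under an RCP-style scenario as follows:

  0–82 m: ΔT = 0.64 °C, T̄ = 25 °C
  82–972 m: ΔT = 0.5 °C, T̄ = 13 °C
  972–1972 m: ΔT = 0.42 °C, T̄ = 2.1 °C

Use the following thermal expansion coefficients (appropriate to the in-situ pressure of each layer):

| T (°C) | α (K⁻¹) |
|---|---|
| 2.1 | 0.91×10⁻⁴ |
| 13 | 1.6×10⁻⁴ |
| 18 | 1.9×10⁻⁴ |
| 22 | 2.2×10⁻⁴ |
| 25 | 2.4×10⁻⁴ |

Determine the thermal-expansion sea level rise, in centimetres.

Layer 1 at 25 °C → α = 2.4×10⁻⁴ K⁻¹
Layer 2 at 13 °C → α = 1.6×10⁻⁴ K⁻¹
Layer 3 at 2.1 °C → α = 0.91×10⁻⁴ K⁻¹
0–82 m: 82 × 0.64 × 2.4×10⁻⁴ = 0.0125952 m
Layer 2: 0.5 × 890 × 1.6×10⁻⁴ = 0.07120 m
1000 × 0.42 × 0.91×10⁻⁴ = 0.03822 m
Δh = 0.0125952 + 0.07120 + 0.03822 = 0.1220152 m

Δh = 12 cm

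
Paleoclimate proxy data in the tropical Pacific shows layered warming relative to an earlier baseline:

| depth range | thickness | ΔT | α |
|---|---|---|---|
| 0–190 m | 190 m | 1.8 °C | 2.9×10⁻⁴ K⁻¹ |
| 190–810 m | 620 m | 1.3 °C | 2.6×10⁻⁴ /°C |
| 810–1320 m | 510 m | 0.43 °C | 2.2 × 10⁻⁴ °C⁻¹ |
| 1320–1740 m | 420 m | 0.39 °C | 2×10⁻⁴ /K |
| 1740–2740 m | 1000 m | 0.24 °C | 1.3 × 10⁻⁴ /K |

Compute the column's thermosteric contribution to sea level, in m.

about 0.421 m

Layer 1: 1.8 × 2.9×10⁻⁴ × 190 = 0.09918 m
190–810 m: 2.6×10⁻⁴ × 620 × 1.3 = 0.20956 m
Layer 3: 0.43 × 2.2×10⁻⁴ × 510 = 0.048246 m
2×10⁻⁴ × 0.39 × 420 = 0.03276 m
1000 × 0.24 × 1.3×10⁻⁴ = 0.03120 m
Δh = 0.09918 + 0.20956 + 0.048246 + 0.03276 + 0.03120 = 0.420946 m ≈ 0.421 m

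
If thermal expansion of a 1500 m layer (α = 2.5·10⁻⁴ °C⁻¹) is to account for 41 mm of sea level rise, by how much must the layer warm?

about 0.109 K

ΔT = Δh/(αH) = 0.041 / (2.5×10⁻⁴ × 1500) ≈ 0.1093 K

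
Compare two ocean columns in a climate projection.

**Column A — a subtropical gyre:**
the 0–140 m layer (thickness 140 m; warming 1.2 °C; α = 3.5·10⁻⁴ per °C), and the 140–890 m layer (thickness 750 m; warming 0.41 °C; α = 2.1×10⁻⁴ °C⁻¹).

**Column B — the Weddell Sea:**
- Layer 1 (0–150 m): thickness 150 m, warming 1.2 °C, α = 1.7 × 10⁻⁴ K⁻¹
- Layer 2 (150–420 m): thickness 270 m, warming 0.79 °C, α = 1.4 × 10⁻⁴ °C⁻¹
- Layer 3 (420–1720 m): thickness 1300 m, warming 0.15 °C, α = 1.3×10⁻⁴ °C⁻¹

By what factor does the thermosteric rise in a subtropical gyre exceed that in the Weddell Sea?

≈ 1.4×

A 3.5×10⁻⁴ × 140 × 1.2 = 0.05880 m
A Layer 2: 2.1×10⁻⁴ × 0.41 × 750 = 0.064575 m
A total: 0.123375 m
B 0–150 m: 1.2 × 1.7×10⁻⁴ × 150 = 0.03060 m
B 150–420 m: 270 × 1.4×10⁻⁴ × 0.79 = 0.029862 m
B Layer 3: 1300 × 1.3×10⁻⁴ × 0.15 = 0.02535 m
B total: 0.085812 m
Ratio: 0.123375 / 0.085812 ≈ 1.438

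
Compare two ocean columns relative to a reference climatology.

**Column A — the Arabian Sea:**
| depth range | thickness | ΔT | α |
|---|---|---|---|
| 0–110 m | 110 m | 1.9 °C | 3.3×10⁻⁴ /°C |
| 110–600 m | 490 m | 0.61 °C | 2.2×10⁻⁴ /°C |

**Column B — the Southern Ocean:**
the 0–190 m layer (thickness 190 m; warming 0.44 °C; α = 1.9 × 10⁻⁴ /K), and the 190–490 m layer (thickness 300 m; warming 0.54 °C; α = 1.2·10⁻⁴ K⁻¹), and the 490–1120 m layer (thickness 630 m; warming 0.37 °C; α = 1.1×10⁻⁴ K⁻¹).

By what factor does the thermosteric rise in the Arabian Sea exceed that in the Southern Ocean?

≈ 2.21×

A 0–110 m: 3.3×10⁻⁴ × 1.9 × 110 = 0.06897 m
A 2.2×10⁻⁴ × 0.61 × 490 = 0.065758 m
A total: 0.134728 m
B 0–190 m: 1.9×10⁻⁴ × 190 × 0.44 = 0.015884 m
B 190–490 m: 0.54 × 300 × 1.2×10⁻⁴ = 0.01944 m
B 490–1120 m: 1.1×10⁻⁴ × 0.37 × 630 = 0.025641 m
B total: 0.060965 m
Ratio: 0.134728 / 0.060965 ≈ 2.210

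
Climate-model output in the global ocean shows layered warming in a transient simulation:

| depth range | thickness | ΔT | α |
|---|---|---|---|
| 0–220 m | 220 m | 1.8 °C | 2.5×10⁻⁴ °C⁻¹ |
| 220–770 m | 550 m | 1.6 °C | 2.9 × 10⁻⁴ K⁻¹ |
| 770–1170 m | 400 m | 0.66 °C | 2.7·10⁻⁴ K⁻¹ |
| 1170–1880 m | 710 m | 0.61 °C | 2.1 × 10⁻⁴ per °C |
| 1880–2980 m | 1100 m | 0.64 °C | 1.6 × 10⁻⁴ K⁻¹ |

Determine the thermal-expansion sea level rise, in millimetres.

Layer 1: 220 × 1.8 × 2.5×10⁻⁴ = 0.09900 m
2.9×10⁻⁴ × 550 × 1.6 = 0.25520 m
0.66 × 400 × 2.7×10⁻⁴ = 0.07128 m
Layer 4: 0.61 × 2.1×10⁻⁴ × 710 = 0.090951 m
0.64 × 1.6×10⁻⁴ × 1100 = 0.11264 m
Δh = 0.09900 + 0.25520 + 0.07128 + 0.090951 + 0.11264 = 0.629071 m

629 mm of thermosteric rise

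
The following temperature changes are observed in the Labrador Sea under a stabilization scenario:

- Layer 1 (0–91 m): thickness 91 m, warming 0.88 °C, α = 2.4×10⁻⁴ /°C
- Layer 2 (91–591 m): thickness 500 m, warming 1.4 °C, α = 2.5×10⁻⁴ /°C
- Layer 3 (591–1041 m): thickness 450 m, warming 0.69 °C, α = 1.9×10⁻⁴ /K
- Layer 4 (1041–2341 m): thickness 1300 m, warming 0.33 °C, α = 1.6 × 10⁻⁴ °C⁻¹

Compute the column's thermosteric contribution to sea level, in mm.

91 × 2.4×10⁻⁴ × 0.88 = 0.0192192 m
Layer 2: 2.5×10⁻⁴ × 1.4 × 500 = 0.17500 m
0.69 × 1.9×10⁻⁴ × 450 = 0.058995 m
1.6×10⁻⁴ × 1300 × 0.33 = 0.06864 m
Δh = 0.0192192 + 0.17500 + 0.058995 + 0.06864 = 0.3218542 m ≈ 322 mm

322 mm of thermosteric rise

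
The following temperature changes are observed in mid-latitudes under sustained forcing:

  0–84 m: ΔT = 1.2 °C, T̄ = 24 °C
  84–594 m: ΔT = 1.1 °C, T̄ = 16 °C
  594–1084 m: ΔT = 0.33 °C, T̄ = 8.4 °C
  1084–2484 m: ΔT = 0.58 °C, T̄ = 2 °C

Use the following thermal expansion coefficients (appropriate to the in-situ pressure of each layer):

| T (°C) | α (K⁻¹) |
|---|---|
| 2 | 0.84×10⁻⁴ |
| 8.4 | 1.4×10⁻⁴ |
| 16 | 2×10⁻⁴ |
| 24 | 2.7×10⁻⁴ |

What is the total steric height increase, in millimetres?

Layer 1 at 24 °C → α = 2.7×10⁻⁴ K⁻¹
Layer 2 at 16 °C → α = 2×10⁻⁴ K⁻¹
Layer 3 at 8.4 °C → α = 1.4×10⁻⁴ K⁻¹
Layer 4 at 2 °C → α = 0.84×10⁻⁴ K⁻¹
0–84 m: 1.2 × 84 × 2.7×10⁻⁴ = 0.027216 m
1.1 × 510 × 2×10⁻⁴ = 0.11220 m
Layer 3: 490 × 1.4×10⁻⁴ × 0.33 = 0.022638 m
0.58 × 1400 × 0.84×10⁻⁴ = 0.068208 m
Δh = 0.027216 + 0.11220 + 0.022638 + 0.068208 = 0.230262 m ≈ 230 mm

about 230 mm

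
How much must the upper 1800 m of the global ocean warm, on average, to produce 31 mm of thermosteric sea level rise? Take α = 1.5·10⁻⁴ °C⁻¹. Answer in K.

about 0.115 K

ΔT = Δh/(αH) = 0.031 / (1.5×10⁻⁴ × 1800) ≈ 0.1148 K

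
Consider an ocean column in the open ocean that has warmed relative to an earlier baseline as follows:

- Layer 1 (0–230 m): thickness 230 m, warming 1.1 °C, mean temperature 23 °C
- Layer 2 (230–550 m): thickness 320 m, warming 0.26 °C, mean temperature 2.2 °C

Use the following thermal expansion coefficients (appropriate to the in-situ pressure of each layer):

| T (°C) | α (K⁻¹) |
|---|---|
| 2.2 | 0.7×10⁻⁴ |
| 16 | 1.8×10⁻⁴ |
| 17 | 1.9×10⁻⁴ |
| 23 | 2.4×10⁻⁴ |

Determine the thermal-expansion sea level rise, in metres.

Layer 1 at 23 °C → α = 2.4×10⁻⁴ K⁻¹
Layer 2 at 2.2 °C → α = 0.7×10⁻⁴ K⁻¹
0–230 m: 1.1 × 2.4×10⁻⁴ × 230 = 0.06072 m
Layer 2: 0.26 × 0.7×10⁻⁴ × 320 = 0.005824 m
Δh = 0.06072 + 0.005824 = 0.066544 m

0.0665 m of thermosteric rise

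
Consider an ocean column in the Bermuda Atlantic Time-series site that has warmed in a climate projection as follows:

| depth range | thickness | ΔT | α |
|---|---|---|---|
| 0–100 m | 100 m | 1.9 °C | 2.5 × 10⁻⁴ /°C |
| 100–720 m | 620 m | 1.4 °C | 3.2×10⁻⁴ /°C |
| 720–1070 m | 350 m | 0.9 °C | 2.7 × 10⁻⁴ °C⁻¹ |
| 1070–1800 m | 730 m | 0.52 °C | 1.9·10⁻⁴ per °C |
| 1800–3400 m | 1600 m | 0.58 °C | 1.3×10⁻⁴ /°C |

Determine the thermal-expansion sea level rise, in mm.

603 mm of thermosteric rise

Layer 1: 100 × 2.5×10⁻⁴ × 1.9 = 0.04750 m
1.4 × 3.2×10⁻⁴ × 620 = 0.27776 m
350 × 0.9 × 2.7×10⁻⁴ = 0.08505 m
730 × 0.52 × 1.9×10⁻⁴ = 0.072124 m
1800–3400 m: 0.58 × 1.3×10⁻⁴ × 1600 = 0.12064 m
Δh = 0.04750 + 0.27776 + 0.08505 + 0.072124 + 0.12064 = 0.603074 m ≈ 603 mm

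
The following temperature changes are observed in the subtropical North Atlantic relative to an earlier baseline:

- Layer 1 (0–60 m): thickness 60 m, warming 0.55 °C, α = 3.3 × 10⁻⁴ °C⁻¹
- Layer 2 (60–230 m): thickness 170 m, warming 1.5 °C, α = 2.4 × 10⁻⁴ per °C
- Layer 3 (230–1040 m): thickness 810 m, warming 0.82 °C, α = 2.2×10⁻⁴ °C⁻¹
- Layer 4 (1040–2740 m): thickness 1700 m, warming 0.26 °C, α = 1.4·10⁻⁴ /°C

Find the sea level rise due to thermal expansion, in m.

0.28 m

60 × 3.3×10⁻⁴ × 0.55 = 0.01089 m
2.4×10⁻⁴ × 170 × 1.5 = 0.06120 m
230–1040 m: 2.2×10⁻⁴ × 0.82 × 810 = 0.146124 m
1700 × 1.4×10⁻⁴ × 0.26 = 0.06188 m
Δh = 0.01089 + 0.06120 + 0.146124 + 0.06188 = 0.280094 m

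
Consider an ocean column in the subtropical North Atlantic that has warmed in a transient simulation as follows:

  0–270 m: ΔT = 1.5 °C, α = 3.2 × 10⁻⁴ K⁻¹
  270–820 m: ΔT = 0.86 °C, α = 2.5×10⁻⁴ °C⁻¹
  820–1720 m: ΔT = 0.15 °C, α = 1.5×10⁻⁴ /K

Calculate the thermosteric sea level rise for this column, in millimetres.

270 mm of thermosteric rise

3.2×10⁻⁴ × 1.5 × 270 = 0.12960 m
0.86 × 550 × 2.5×10⁻⁴ = 0.11825 m
820–1720 m: 900 × 0.15 × 1.5×10⁻⁴ = 0.02025 m
Δh = 0.12960 + 0.11825 + 0.02025 = 0.26810 m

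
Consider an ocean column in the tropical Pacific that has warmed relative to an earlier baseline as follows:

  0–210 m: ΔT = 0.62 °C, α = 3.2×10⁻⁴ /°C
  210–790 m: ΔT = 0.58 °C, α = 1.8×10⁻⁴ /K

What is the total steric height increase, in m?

Δh = 0.102 m

Layer 1: 210 × 3.2×10⁻⁴ × 0.62 = 0.041664 m
0.58 × 1.8×10⁻⁴ × 580 = 0.060552 m
Δh = 0.041664 + 0.060552 = 0.102216 m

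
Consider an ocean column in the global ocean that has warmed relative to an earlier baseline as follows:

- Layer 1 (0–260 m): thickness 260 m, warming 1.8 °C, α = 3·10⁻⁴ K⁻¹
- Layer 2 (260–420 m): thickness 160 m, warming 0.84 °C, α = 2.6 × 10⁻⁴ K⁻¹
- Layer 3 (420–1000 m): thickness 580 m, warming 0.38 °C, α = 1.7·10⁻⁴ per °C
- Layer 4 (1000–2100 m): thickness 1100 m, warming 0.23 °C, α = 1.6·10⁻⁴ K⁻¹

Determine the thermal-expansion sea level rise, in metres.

1.8 × 260 × 3×10⁻⁴ = 0.14040 m
Layer 2: 2.6×10⁻⁴ × 0.84 × 160 = 0.034944 m
Layer 3: 0.38 × 580 × 1.7×10⁻⁴ = 0.037468 m
1000–2100 m: 1.6×10⁻⁴ × 1100 × 0.23 = 0.04048 m
Δh = 0.14040 + 0.034944 + 0.037468 + 0.04048 = 0.253292 m

about 0.253 m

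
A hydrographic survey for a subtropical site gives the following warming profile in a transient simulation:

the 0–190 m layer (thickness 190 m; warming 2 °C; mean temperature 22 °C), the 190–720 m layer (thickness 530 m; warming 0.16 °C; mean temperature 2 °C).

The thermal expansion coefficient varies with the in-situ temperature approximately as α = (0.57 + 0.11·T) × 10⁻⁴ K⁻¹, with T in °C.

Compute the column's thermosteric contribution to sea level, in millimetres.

Layer 1: α = (0.57 + 0.11×22)×10⁻⁴ = 2.99×10⁻⁴ K⁻¹
Layer 2: α = (0.57 + 0.11×2)×10⁻⁴ = 0.79×10⁻⁴ K⁻¹
Layer 1: 2.99×10⁻⁴ × 2 × 190 = 0.11362 m
530 × 0.16 × 0.79×10⁻⁴ = 0.0066992 m
Δh = 0.11362 + 0.0066992 = 0.1203192 m

Δh ≈ 120 mm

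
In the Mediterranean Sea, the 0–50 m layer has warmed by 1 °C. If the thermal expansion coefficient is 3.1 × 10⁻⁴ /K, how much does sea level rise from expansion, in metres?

Δh = αΔT·H = 3.1×10⁻⁴ × 1 × 50 = 0.01550 m

about 0.0155 m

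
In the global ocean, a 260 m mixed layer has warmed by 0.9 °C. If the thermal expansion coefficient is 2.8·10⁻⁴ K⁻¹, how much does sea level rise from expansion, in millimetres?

66 mm

Δh = αΔT·H = 2.8×10⁻⁴ × 0.9 × 260 = 0.06552 m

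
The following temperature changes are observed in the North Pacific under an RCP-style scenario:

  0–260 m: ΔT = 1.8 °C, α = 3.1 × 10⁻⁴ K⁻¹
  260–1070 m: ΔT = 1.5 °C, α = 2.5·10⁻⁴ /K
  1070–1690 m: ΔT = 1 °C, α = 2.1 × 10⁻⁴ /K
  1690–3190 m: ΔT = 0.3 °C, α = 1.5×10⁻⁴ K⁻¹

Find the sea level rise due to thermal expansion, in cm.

64.7 cm of thermosteric rise

0–260 m: 260 × 3.1×10⁻⁴ × 1.8 = 0.14508 m
260–1070 m: 2.5×10⁻⁴ × 1.5 × 810 = 0.30375 m
Layer 3: 1 × 2.1×10⁻⁴ × 620 = 0.13020 m
1690–3190 m: 0.3 × 1.5×10⁻⁴ × 1500 = 0.06750 m
Δh = 0.14508 + 0.30375 + 0.13020 + 0.06750 = 0.64653 m ≈ 64.7 cm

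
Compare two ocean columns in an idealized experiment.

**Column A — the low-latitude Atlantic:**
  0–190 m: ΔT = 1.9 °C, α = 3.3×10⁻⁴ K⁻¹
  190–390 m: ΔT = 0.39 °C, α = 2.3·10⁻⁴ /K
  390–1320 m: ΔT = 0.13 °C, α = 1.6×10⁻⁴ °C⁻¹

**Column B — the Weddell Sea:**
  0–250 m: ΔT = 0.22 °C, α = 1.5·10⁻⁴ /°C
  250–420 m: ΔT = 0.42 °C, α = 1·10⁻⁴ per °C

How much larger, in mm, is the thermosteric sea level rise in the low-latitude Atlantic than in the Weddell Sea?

A 0–190 m: 1.9 × 3.3×10⁻⁴ × 190 = 0.11913 m
A 190–390 m: 2.3×10⁻⁴ × 0.39 × 200 = 0.01794 m
A Layer 3: 930 × 1.6×10⁻⁴ × 0.13 = 0.019344 m
A total: 0.156414 m
B 0–250 m: 0.22 × 250 × 1.5×10⁻⁴ = 0.00825 m
B 0.42 × 170 × 1×10⁻⁴ = 0.00714 m
B total: 0.01539 m
Difference: 0.156414 − 0.01539 = 0.141024 m

141 mm larger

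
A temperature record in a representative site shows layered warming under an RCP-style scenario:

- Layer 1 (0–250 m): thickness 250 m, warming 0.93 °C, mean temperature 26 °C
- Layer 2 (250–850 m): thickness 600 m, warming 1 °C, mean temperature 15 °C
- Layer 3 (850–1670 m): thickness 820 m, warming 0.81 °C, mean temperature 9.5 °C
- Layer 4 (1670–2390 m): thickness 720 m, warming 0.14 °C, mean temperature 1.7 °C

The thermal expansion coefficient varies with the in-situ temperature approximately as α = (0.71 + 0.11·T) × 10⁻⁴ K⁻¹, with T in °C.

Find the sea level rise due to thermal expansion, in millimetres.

Δh ≈ 350 mm

Layer 1: α = (0.71 + 0.11×26)×10⁻⁴ = 3.57×10⁻⁴ K⁻¹
Layer 2: α = (0.71 + 0.11×15)×10⁻⁴ = 2.36×10⁻⁴ K⁻¹
Layer 3: α = (0.71 + 0.11×9.5)×10⁻⁴ = 1.755×10⁻⁴ K⁻¹
Layer 4: α = (0.71 + 0.11×1.7)×10⁻⁴ = 0.897×10⁻⁴ K⁻¹
0–250 m: 0.93 × 3.57×10⁻⁴ × 250 = 0.0830025 m
250–850 m: 2.36×10⁻⁴ × 600 × 1 = 0.14160 m
Layer 3: 0.81 × 1.755×10⁻⁴ × 820 = 0.1165671 m
1670–2390 m: 0.897×10⁻⁴ × 0.14 × 720 = 0.00904176 m
Δh = 0.0830025 + 0.14160 + 0.1165671 + 0.00904176 = 0.35021136 m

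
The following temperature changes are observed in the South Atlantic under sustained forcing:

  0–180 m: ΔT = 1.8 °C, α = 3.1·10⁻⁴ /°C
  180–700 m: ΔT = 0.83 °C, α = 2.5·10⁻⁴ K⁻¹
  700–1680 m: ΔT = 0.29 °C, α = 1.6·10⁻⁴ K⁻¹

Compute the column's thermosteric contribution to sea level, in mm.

about 254 mm

1.8 × 180 × 3.1×10⁻⁴ = 0.10044 m
2.5×10⁻⁴ × 0.83 × 520 = 0.10790 m
980 × 1.6×10⁻⁴ × 0.29 = 0.045472 m
Δh = 0.10044 + 0.10790 + 0.045472 = 0.253812 m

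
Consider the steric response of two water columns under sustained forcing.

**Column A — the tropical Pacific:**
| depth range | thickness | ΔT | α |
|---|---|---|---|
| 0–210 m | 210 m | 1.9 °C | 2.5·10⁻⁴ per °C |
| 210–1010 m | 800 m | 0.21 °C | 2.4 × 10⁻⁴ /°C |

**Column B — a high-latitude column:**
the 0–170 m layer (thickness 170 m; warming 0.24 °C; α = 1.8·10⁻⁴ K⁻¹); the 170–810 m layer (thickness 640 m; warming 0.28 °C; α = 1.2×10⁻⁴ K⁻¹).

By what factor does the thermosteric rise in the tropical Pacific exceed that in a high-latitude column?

a factor of 4.9

A 0–210 m: 210 × 2.5×10⁻⁴ × 1.9 = 0.09975 m
A Layer 2: 0.21 × 800 × 2.4×10⁻⁴ = 0.04032 m
A total: 0.14007 m
B 0.24 × 170 × 1.8×10⁻⁴ = 0.007344 m
B Layer 2: 1.2×10⁻⁴ × 640 × 0.28 = 0.021504 m
B total: 0.028848 m
Ratio: 0.14007 / 0.028848 ≈ 4.855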